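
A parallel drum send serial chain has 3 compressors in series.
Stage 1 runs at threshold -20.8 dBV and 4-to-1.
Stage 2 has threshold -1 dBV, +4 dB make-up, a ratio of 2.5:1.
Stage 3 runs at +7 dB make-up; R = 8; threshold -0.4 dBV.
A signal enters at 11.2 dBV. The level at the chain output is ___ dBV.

-1.8 dBV

Stage 1: 32 dB above -20.8 dBV, reduced 4:1 to 8 dB above → -12.8 dBV.
Stage 2: below threshold (-12.8 ≤ -1); passes unchanged; make-up brings it to -8.8 dBV.
Stage 3: below threshold (-8.8 ≤ -0.4); passes unchanged; make-up brings it to -1.8 dBV.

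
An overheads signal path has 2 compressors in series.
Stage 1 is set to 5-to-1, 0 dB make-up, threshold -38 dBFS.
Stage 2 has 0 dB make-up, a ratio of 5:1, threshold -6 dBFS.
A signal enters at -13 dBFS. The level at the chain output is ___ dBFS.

Stage 1: 25 dB above -38 dBFS, reduced 5:1 to 5 dB above → -33 dBFS.
Stage 2: below threshold (-33 ≤ -6); passes unchanged; output -33 dBFS.

-33 dBFS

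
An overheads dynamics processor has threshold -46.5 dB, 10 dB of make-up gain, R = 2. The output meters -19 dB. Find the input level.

Stripping the +10 dB make-up gives -29 dB at the gain stage.
Post-compression overshoot = -29 − (-46.5) = 17.5 dB.
Undo the ratio: input overshoot = 17.5 × 2 = 35 dB, giving input = -11.5 dB.

-11.5 dB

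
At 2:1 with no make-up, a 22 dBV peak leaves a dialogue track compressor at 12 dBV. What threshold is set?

Gain reduction = 22 − 12 = 10 dB; output overshoot = GR / (R − 1) = 10 / 1 = 10 dB.
Threshold = output − output overshoot = 12 − 10 = 2 dBV.

2 dBV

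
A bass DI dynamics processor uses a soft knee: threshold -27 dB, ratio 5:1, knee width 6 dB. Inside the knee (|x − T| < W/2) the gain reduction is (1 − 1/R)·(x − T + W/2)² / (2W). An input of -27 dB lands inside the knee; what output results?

x − T + W/2 = -27 − (-27) + 3 = 3.
GR = (1 − 1/5) × 3² / 12 = 0.8 × 9 / 12 = 0.6 dB.
Output = -27 − 0.6 = -27.6 dB.

-27.6 dB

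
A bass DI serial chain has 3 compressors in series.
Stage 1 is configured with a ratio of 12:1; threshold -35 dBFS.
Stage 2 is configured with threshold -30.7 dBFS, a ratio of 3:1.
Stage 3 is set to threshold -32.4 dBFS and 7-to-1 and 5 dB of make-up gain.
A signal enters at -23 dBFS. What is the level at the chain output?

Stage 1: 12 dB above -35 dBFS, reduced 12:1 to 1 dB above → -34 dBFS.
Stage 2: -34 dBFS ≤ -30.7 dBFS, so stage 2 doesn't engage; output -34 dBFS.
Stage 3: -34 dBFS ≤ -32.4 dBFS, so stage 3 doesn't engage; make-up brings it to -29 dBFS.

-29 dBFS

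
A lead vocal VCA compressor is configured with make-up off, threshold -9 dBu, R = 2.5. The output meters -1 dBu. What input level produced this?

11 dBu

Post-compression overshoot = -1 − (-9) = 8 dB.
Undo the ratio: input overshoot = 8 × 2.5 = 20 dB, giving input = 11 dBu.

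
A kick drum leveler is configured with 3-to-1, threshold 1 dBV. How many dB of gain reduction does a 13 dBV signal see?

The signal is 12 dB above threshold.
After 3:1 compression the overshoot becomes 12/3 = 4 dB.
GR = overshoot in − overshoot out = 12 − 4 = 8 dB.

8 dB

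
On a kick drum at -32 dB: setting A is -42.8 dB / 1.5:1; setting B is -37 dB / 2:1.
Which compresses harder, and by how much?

A: overshoot 10.8 dB → output overshoot 7.2 dB → GR 3.6 dB.
B: overshoot 5 dB → output overshoot 2.5 dB → GR 2.5 dB.
A applies 1.1 dB more gain reduction.

A, by 1.1 dB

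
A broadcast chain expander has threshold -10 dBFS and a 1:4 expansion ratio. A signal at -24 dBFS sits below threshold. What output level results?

Undershoot = (-10) − (-24) = 14 dB.
At 1:4, that expands to 56 dB under threshold.
Output = -10 − 56 = -66 dBFS.

-66 dBFS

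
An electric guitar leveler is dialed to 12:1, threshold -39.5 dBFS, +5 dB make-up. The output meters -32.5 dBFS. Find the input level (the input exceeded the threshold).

-15.5 dBFS

Stripping the +5 dB make-up gives -37.5 dBFS at the gain stage.
That's 2 dB above the -39.5 dBFS threshold.
Before 12:1 compression the overshoot was 2 × 12 = 24 dB, so input = -39.5 + 24 = -15.5 dBFS.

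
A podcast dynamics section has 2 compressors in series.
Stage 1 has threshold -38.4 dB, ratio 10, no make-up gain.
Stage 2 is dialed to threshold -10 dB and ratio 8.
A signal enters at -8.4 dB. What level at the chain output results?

Stage 1: overshoot 30 dB → 30/10 = 3 dB → -35.4 dB.
Stage 2: -35.4 dB is at or below the -10 dB threshold — no compression; output -35.4 dB.

-35.4 dB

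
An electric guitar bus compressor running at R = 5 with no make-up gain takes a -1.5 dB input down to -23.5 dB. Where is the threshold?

Input is 27.5 dB above T (since output overshoot × R = input overshoot: (-23.5 − T)·5 = -1.5 − T gives T = -29 dB).
Check: -29 + (-1.5 − (-29))/5 = -29 + 5.5 = -23.5 dB. ✓

-29 dB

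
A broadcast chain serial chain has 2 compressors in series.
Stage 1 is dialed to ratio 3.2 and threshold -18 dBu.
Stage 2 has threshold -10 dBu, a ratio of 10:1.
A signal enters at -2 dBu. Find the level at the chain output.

-13 dBu

Stage 1: -2 dBu is 16 dB over -18 dBu; at 3.2:1 that becomes 5 dB over, giving -13 dBu.
Stage 2: below threshold (-13 ≤ -10); passes unchanged; output -13 dBu.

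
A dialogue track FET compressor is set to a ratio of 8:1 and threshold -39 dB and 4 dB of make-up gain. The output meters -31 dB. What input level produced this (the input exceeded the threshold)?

Stripping the +4 dB make-up gives -35 dB at the gain stage.
That's 4 dB above the -39 dB threshold.
Undo the ratio: input overshoot = 4 × 8 = 32 dB, giving input = -7 dB.

-7 dB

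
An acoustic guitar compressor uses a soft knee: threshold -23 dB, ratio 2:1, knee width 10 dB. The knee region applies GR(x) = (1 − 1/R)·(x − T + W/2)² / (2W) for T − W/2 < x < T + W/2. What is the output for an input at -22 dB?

x − T + W/2 = -22 − (-23) + 5 = 6.
GR = (1 − 1/2) × 6² / 20 = 0.5 × 36 / 20 = 0.9 dB.
Output = -22 − 0.9 = -22.9 dB.

-22.9 dB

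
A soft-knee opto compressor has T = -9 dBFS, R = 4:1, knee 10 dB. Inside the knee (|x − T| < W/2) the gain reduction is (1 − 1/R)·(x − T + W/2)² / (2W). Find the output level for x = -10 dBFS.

-10.6 dBFS

x − T + W/2 = -10 − (-9) + 5 = 4.
GR = (1 − 1/4) × 4² / 20 = 0.75 × 16 / 20 = 0.6 dB.
Output = -10 − 0.6 = -10.6 dBFS.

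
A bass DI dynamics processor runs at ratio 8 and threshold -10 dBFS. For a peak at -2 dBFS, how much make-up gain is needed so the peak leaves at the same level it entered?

Overshoot 8 dB → 8/8 = 1 dB after compression, so the compressed level is -10 + 1 = -9 dBFS.
Make-up = target − compressed = -2 − (-9) = 7 dB.

7 dB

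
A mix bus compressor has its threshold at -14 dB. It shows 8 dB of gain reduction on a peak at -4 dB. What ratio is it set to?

Input overshoot = -4 − (-14) = 10 dB.
Output overshoot = 10 − 8 = 2 dB.
Ratio = input overshoot / output overshoot = 10 / 2 = 5.

5:1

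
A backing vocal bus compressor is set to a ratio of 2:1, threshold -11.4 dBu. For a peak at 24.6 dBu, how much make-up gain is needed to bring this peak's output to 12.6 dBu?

6 dB

Overshoot 36 dB → 36/2 = 18 dB after compression, so the compressed level is -11.4 + 18 = 6.6 dBu.
Make-up = target − compressed = 12.6 − 6.6 = 6 dB.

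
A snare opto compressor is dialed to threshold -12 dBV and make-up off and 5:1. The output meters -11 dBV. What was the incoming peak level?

That's 1 dB above the -12 dBV threshold.
Undo the ratio: input overshoot = 1 × 5 = 5 dB, giving input = -7 dBV.

-7 dBV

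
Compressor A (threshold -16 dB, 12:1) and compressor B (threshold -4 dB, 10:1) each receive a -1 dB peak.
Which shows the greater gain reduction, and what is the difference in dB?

A, by 11.05 dB

A: GR = 15 − 15/12 = 13.75 dB.
B: GR = 3 − 3/10 = 2.7 dB.
A applies 11.05 dB more gain reduction.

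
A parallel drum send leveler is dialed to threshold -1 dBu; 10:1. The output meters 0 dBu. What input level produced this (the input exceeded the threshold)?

Post-compression overshoot = 0 − (-1) = 1 dB.
Input overshoot = R × output overshoot = 10 dB → input = -1 + 10 = 9 dBu.

9 dBu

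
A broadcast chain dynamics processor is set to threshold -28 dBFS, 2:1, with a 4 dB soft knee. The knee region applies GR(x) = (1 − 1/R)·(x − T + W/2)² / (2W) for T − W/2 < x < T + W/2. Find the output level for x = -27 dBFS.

-27.5625 dBFS

x − T + W/2 = -27 − (-28) + 2 = 3.
GR = (1 − 1/2) × 3² / 8 = 0.5 × 9 / 8 = 0.5625 dB.
Output = -27 − 0.5625 = -27.5625 dBFS.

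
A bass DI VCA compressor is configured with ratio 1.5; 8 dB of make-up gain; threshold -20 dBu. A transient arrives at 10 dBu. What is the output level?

8 dBu

10 dBu sits 30 dB over threshold.
At 1.5:1 the overshoot is divided by 1.5, leaving 20 dB above threshold.
That puts the output at 0 dBu; make-up adds 8 dB, giving 8 dBu.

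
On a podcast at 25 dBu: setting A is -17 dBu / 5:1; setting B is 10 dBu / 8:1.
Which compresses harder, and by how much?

A: 42 dB over, compressed to 8.4 dB over, so 33.6 dB of GR.
B: 15 dB over, compressed to 1.875 dB over, so 13.125 dB of GR.
A applies 20.475 dB more gain reduction.

A, by 20.475 dB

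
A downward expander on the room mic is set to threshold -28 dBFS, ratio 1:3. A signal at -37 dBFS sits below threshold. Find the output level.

-55 dBFS

The input is 9 dB below the -28 dBFS threshold.
A 1:3 expander multiplies undershoot by 3: 9 × 3 = 27 dB below threshold.
Output = -28 − 27 = -55 dBFS.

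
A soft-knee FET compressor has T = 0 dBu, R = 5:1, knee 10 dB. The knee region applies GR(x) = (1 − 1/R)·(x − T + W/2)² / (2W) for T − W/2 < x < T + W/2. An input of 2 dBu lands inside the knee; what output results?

0.04 dBu

x − T + W/2 = 2 − 0 + 5 = 7.
GR = (1 − 1/5) × 7² / 20 = 0.8 × 49 / 20 = 1.96 dB.
Output = 2 − 1.96 = 0.04 dBu.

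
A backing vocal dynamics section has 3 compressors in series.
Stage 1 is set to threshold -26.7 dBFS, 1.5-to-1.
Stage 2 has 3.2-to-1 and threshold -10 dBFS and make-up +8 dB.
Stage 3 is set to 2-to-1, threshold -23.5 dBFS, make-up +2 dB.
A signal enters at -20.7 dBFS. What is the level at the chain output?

-17.1 dBFS

Stage 1: -20.7 dBFS is 6 dB over -26.7 dBFS; at 1.5:1 that becomes 4 dB over, giving -22.7 dBFS.
Stage 2: -22.7 dBFS ≤ -10 dBFS, so stage 2 doesn't engage; make-up brings it to -14.7 dBFS.
Stage 3: overshoot 8.8 dB → 8.8/2 = 4.4 dB → -19.1 dBFS; +2 dB make-up → -17.1 dBFS.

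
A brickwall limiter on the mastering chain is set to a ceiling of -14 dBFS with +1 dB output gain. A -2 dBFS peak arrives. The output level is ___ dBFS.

At ∞:1, everything above -14 dBFS is held at the ceiling.
Output gain then adds 1 dB: -14 + 1 = -13 dBFS.

-13 dBFS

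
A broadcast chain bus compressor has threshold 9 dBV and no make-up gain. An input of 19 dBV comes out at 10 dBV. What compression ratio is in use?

10:1

Input overshoot = 19 − 9 = 10 dB; output overshoot = 10 − 9 = 1 dB.
Ratio = 10 / 1 = 10.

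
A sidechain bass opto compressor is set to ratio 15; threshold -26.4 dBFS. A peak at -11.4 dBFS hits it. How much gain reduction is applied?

14 dB

The signal is 15 dB above threshold.
After 15:1 compression the overshoot becomes 15/15 = 1 dB.
GR = overshoot in − overshoot out = 15 − 1 = 14 dB.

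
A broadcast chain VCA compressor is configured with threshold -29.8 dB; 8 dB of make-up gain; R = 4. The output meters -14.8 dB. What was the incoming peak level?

Stripping the +8 dB make-up gives -22.8 dB at the gain stage.
The compressed level sits -22.8 − (-29.8) = 7 dB over threshold.
Before 4:1 compression the overshoot was 7 × 4 = 28 dB, so input = -29.8 + 28 = -1.8 dB.

-1.8 dB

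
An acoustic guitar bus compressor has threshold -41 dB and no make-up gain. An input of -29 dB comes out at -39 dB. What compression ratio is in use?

6:1

Input overshoot = -29 − (-41) = 12 dB; output overshoot = -39 − (-41) = 2 dB.
Ratio = 12 / 2 = 6.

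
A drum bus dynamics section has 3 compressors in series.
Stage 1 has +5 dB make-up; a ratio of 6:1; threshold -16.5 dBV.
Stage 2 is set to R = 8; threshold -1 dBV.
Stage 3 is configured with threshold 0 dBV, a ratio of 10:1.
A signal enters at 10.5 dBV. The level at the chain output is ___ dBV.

-7 dBV

Stage 1: 10.5 dBV is 27 dB over -16.5 dBV; at 6:1 that becomes 4.5 dB over, giving -12 dBV; +5 dB make-up → -7 dBV.
Stage 2: -7 dBV is at or below the -1 dBV threshold — no compression; output -7 dBV.
Stage 3: below threshold (-7 ≤ 0); passes unchanged; output -7 dBV.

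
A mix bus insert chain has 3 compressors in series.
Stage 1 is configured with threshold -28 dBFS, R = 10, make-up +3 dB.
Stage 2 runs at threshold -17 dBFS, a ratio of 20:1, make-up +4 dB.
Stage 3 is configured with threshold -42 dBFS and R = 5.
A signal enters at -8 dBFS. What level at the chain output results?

-37.4 dBFS

Stage 1: 20 dB above -28 dBFS, reduced 10:1 to 2 dB above → -26 dBFS; +3 dB make-up → -23 dBFS.
Stage 2: -23 dBFS is at or below the -17 dBFS threshold — no compression; make-up brings it to -19 dBFS.
Stage 3: overshoot 23 dB → 23/5 = 4.6 dB → -37.4 dBFS.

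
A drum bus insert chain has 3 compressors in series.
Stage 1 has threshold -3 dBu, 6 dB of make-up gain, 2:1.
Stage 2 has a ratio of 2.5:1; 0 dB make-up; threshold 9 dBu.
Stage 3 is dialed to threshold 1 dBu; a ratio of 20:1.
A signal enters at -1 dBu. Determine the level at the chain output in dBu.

Stage 1: 2 dB above -3 dBu, reduced 2:1 to 1 dB above → -2 dBu; +6 dB make-up → 4 dBu.
Stage 2: 4 dBu ≤ 9 dBu, so stage 2 doesn't engage; output 4 dBu.
Stage 3: 3 dB above 1 dBu, reduced 20:1 to 0.15 dB above → 1.15 dBu.

1.15 dBu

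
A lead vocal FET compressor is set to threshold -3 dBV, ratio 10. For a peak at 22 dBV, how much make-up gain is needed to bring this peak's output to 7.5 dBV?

8 dB

Overshoot 25 dB → 25/10 = 2.5 dB after compression, so the compressed level is -3 + 2.5 = -0.5 dBV.
Make-up = target − compressed = 7.5 − (-0.5) = 8 dB.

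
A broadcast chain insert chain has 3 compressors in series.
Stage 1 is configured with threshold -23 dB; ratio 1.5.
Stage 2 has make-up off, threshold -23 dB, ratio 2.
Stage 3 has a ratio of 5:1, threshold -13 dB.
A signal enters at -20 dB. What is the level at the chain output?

-22 dB

Stage 1: overshoot 3 dB → 3/1.5 = 2 dB → -21 dB.
Stage 2: overshoot 2 dB → 2/2 = 1 dB → -22 dB.
Stage 3: below threshold (-22 ≤ -13); passes unchanged; output -22 dB.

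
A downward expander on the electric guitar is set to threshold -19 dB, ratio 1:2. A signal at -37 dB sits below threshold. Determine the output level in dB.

-55 dB

Below threshold, a 1:2 expander applies gain = (2−1)×(T − x) of attenuation.
(2−1) × 18 = 18 dB, so output = -37 − 18 = -55 dB.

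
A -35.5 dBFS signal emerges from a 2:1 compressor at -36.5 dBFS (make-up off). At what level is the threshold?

-37.5 dBFS

Let T be the threshold. Output overshoot = (input overshoot)/R, so -36.5 − T = (-35.5 − T)/2.
2·(-36.5 − T) = -35.5 − T → 1·T = -73 − (-35.5) = -37.5.
T = -37.5/1 = -37.5 dBFS.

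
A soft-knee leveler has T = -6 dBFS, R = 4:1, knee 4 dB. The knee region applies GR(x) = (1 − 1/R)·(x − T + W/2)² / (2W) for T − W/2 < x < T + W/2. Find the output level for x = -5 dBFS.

-5.84375 dBFS

x − T + W/2 = -5 − (-6) + 2 = 3.
GR = (1 − 1/4) × 3² / 8 = 0.75 × 9 / 8 = 0.84375 dB.
Output = -5 − 0.84375 = -5.84375 dBFS.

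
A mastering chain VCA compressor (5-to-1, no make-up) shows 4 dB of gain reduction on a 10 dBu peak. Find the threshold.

5 dBu

Gain reduction = 10 − 6 = 4 dB; output overshoot = GR / (R − 1) = 4 / 4 = 1 dB.
Threshold = output − output overshoot = 6 − 1 = 5 dBu.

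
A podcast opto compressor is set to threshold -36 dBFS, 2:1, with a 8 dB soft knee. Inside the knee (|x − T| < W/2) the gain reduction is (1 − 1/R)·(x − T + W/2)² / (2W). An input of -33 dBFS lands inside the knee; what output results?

x − T + W/2 = -33 − (-36) + 4 = 7.
GR = (1 − 1/2) × 7² / 16 = 0.5 × 49 / 16 = 1.53125 dB.
Output = -33 − 1.53125 = -34.53125 dBFS.

-34.53125 dBFS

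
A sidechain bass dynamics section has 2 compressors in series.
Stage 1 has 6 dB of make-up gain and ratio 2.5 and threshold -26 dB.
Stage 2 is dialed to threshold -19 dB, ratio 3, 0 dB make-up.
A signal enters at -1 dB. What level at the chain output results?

Stage 1: 25 dB above -26 dB, reduced 2.5:1 to 10 dB above → -16 dB; +6 dB make-up → -10 dB.
Stage 2: 9 dB above -19 dB, reduced 3:1 to 3 dB above → -16 dB.

-16 dB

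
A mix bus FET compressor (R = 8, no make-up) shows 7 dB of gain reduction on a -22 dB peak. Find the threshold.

-30 dB

Let T be the threshold. Output overshoot = (input overshoot)/R, so -29 − T = (-22 − T)/8.
8·(-29 − T) = -22 − T → 7·T = -232 − (-22) = -210.
T = -210/7 = -30 dB.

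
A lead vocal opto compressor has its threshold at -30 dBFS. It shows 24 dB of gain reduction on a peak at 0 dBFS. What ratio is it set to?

Input overshoot = 0 − (-30) = 30 dB.
Output overshoot = 30 − 24 = 6 dB.
Ratio = input overshoot / output overshoot = 30 / 6 = 5.

5:1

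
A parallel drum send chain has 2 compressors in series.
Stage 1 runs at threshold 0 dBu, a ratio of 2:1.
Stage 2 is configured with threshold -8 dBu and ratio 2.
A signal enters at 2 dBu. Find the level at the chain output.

Stage 1: 2 dBu is 2 dB over 0 dBu; at 2:1 that becomes 1 dB over, giving 1 dBu.
Stage 2: 9 dB above -8 dBu, reduced 2:1 to 4.5 dB above → -3.5 dBu.

-3.5 dBu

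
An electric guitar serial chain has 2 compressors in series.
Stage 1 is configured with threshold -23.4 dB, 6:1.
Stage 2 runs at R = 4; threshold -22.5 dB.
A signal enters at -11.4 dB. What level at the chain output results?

-22.225 dB

Stage 1: overshoot 12 dB → 12/6 = 2 dB → -21.4 dB.
Stage 2: overshoot 1.1 dB → 1.1/4 = 0.275 dB → -22.225 dB.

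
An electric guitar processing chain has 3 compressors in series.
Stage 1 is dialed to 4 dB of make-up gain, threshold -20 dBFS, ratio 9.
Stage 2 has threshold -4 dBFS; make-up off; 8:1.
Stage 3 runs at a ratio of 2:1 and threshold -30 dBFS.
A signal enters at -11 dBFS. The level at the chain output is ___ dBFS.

-22.5 dBFS

Stage 1: overshoot 9 dB → 9/9 = 1 dB → -19 dBFS; +4 dB make-up → -15 dBFS.
Stage 2: -15 dBFS ≤ -4 dBFS, so stage 2 doesn't engage; output -15 dBFS.
Stage 3: -15 dBFS is 15 dB over -30 dBFS; at 2:1 that becomes 7.5 dB over, giving -22.5 dBFS.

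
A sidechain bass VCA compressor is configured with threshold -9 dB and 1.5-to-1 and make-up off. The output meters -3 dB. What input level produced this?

0 dB

Post-compression overshoot = -3 − (-9) = 6 dB.
Input overshoot = R × output overshoot = 9 dB → input = -9 + 9 = 0 dB.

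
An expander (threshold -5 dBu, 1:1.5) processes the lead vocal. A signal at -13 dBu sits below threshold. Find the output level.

Below threshold, a 1:1.5 expander applies gain = (1.5−1)×(T − x) of attenuation.
(1.5−1) × 8 = 4 dB, so output = -13 − 4 = -17 dBu.

-17 dBu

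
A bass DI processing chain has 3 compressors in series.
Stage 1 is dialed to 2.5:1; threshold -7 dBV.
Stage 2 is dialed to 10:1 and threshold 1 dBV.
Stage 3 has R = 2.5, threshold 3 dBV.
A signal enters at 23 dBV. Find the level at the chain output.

Stage 1: 23 dBV is 30 dB over -7 dBV; at 2.5:1 that becomes 12 dB over, giving 5 dBV.
Stage 2: 4 dB above 1 dBV, reduced 10:1 to 0.4 dB above → 1.4 dBV.
Stage 3: below threshold (1.4 ≤ 3); passes unchanged; output 1.4 dBV.

1.4 dBV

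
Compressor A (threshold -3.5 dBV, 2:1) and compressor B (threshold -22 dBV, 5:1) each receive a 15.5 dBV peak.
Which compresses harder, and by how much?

B, by 20.5 dB

A: overshoot 19 dB → output overshoot 9.5 dB → GR 9.5 dB.
B: overshoot 37.5 dB → output overshoot 7.5 dB → GR 30 dB.
Difference: 20.5 dB in favour of B.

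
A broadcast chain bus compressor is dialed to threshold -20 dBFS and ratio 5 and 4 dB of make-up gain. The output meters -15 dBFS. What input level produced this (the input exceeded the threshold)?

-15 dBFS

Remove make-up: -15 − 4 = -19 dBFS.
The compressed level sits -19 − (-20) = 1 dB over threshold.
Before 5:1 compression the overshoot was 1 × 5 = 5 dB, so input = -20 + 5 = -15 dBFS.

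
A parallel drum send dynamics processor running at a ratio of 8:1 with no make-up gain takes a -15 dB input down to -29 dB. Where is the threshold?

-31 dB

Input is 16 dB above T (since output overshoot × R = input overshoot: (-29 − T)·8 = -15 − T gives T = -31 dB).
Check: -31 + (-15 − (-31))/8 = -31 + 2 = -29 dB. ✓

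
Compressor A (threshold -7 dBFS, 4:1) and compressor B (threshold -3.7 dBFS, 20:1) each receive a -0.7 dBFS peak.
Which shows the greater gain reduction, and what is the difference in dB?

A: GR = 6.3 − 6.3/4 = 4.725 dB.
B: GR = 3 − 3/20 = 2.85 dB.
A applies 1.875 dB more gain reduction.

A, by 1.875 dB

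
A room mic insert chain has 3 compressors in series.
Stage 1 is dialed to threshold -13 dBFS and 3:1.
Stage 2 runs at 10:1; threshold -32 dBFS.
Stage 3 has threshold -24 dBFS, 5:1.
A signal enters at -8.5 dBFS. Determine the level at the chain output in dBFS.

Stage 1: 4.5 dB above -13 dBFS, reduced 3:1 to 1.5 dB above → -11.5 dBFS.
Stage 2: overshoot 20.5 dB → 20.5/10 = 2.05 dB → -29.95 dBFS.
Stage 3: -29.95 dBFS is at or below the -24 dBFS threshold — no compression; output -29.95 dBFS.

-29.95 dBFS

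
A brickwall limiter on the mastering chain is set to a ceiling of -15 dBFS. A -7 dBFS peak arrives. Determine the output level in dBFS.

At ∞:1, everything above -15 dBFS is held at the ceiling.

-15 dBFS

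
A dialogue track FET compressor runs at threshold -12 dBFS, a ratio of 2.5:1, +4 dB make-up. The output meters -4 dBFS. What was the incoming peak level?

Remove make-up: -4 − 4 = -8 dBFS.
That's 4 dB above the -12 dBFS threshold.
Undo the ratio: input overshoot = 4 × 2.5 = 10 dB, giving input = -2 dBFS.

-2 dBFS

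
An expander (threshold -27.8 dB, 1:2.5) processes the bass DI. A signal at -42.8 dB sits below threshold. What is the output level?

Undershoot = (-27.8) − (-42.8) = 15 dB.
At 1:2.5, that expands to 37.5 dB under threshold.
Output = -27.8 − 37.5 = -65.3 dB.

-65.3 dB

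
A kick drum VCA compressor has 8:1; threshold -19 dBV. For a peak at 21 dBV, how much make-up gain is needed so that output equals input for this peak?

35 dB

Without make-up, output = threshold + overshoot/8 = -19 + 5 = -14 dBV.
Gap to target: 35 dB.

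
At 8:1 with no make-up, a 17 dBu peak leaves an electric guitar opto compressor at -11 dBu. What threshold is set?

Input is 32 dB above T (since output overshoot × R = input overshoot: (-11 − T)·8 = 17 − T gives T = -15 dBu).
Check: -15 + (17 − (-15))/8 = -15 + 4 = -11 dBu. ✓

-15 dBu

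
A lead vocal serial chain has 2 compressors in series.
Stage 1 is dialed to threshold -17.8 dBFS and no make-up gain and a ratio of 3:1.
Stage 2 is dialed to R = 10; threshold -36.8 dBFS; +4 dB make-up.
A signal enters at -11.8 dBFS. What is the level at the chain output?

-30.7 dBFS

Stage 1: overshoot 6 dB → 6/3 = 2 dB → -15.8 dBFS.
Stage 2: -15.8 dBFS is 21 dB over -36.8 dBFS; at 10:1 that becomes 2.1 dB over, giving -34.7 dBFS; +4 dB make-up → -30.7 dBFS.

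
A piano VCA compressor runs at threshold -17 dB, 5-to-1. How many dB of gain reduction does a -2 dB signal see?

The signal is 15 dB above threshold.
After 5:1 compression the overshoot becomes 15/5 = 3 dB.
Gain reduction = 15 − 3 = 12 dB.

12 dB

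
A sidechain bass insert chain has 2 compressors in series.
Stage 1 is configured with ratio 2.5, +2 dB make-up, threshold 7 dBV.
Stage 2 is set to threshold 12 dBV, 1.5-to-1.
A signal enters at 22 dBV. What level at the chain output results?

14 dBV

Stage 1: overshoot 15 dB → 15/2.5 = 6 dB → 13 dBV; +2 dB make-up → 15 dBV.
Stage 2: overshoot 3 dB → 3/1.5 = 2 dB → 14 dBV.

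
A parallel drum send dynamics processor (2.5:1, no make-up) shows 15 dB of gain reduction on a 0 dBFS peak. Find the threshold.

-25 dBFS

Input is 25 dB above T (since output overshoot × R = input overshoot: (-15 − T)·2.5 = 0 − T gives T = -25 dBFS).
Check: -25 + (0 − (-25))/2.5 = -25 + 10 = -15 dBFS. ✓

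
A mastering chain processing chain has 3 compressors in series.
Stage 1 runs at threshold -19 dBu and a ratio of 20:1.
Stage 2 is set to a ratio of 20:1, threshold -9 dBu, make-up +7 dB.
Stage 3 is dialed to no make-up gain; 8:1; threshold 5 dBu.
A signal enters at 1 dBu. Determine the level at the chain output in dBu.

Stage 1: 1 dBu is 20 dB over -19 dBu; at 20:1 that becomes 1 dB over, giving -18 dBu.
Stage 2: -18 dBu ≤ -9 dBu, so stage 2 doesn't engage; make-up brings it to -11 dBu.
Stage 3: -11 dBu ≤ 5 dBu, so stage 3 doesn't engage; output -11 dBu.

-11 dBu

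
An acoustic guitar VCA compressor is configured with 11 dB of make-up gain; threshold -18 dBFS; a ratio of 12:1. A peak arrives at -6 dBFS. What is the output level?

-6 dBFS

-6 dBFS sits 12 dB over threshold.
12:1 compression reduces that to 12/12 = 1 dB over.
So the level is -18 + 1 = -17 dBFS; make-up adds 11 dB, giving -6 dBFS.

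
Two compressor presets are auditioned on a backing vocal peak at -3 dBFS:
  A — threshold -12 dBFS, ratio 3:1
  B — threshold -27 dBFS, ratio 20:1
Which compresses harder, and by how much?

B, by 16.8 dB

A: overshoot 9 dB → output overshoot 3 dB → GR 6 dB.
B: overshoot 24 dB → output overshoot 1.2 dB → GR 22.8 dB.
B reduces 16.8 dB more.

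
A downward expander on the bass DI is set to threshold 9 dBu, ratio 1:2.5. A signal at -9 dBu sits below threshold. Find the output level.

-36 dBu

The input is 18 dB below the 9 dBu threshold.
A 1:2.5 expander multiplies undershoot by 2.5: 18 × 2.5 = 45 dB below threshold.
Output = 9 − 45 = -36 dBu.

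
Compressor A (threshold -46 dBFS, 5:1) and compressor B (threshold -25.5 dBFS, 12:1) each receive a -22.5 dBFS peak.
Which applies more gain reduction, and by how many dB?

A, by 16.05 dB

A: overshoot 23.5 dB → output overshoot 4.7 dB → GR 18.8 dB.
B: overshoot 3 dB → output overshoot 0.25 dB → GR 2.75 dB.
A applies 16.05 dB more gain reduction.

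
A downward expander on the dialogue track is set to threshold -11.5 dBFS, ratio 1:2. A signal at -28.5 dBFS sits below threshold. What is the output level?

Below threshold, a 1:2 expander applies gain = (2−1)×(T − x) of attenuation.
(2−1) × 17 = 17 dB, so output = -28.5 − 17 = -45.5 dBFS.

-45.5 dBFS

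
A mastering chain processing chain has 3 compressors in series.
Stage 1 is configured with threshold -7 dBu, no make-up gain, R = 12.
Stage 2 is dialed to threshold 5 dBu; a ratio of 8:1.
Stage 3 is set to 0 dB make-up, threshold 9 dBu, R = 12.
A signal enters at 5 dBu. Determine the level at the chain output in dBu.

-6 dBu

Stage 1: 5 dBu is 12 dB over -7 dBu; at 12:1 that becomes 1 dB over, giving -6 dBu.
Stage 2: below threshold (-6 ≤ 5); passes unchanged; output -6 dBu.
Stage 3: below threshold (-6 ≤ 9); passes unchanged; output -6 dBu.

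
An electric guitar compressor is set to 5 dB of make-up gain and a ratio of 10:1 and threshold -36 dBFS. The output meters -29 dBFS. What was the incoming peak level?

Before make-up, the level was -29 − 5 = -34 dBFS.
That's 2 dB above the -36 dBFS threshold.
Before 10:1 compression the overshoot was 2 × 10 = 20 dB, so input = -36 + 20 = -16 dBFS.

-16 dBFS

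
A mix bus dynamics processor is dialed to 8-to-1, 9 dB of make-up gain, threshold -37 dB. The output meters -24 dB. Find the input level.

Remove make-up: -24 − 9 = -33 dB.
The compressed level sits -33 − (-37) = 4 dB over threshold.
Input overshoot = R × output overshoot = 32 dB → input = -37 + 32 = -5 dB.

-5 dB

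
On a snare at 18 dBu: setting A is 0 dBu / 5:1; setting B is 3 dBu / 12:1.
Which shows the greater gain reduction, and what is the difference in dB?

A: overshoot 18 dB → output overshoot 3.6 dB → GR 14.4 dB.
B: overshoot 15 dB → output overshoot 1.25 dB → GR 13.75 dB.
Difference: 0.65 dB in favour of A.

A, by 0.65 dB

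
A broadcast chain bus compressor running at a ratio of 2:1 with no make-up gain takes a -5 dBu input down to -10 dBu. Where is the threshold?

-15 dBu

Gain reduction = -5 − (-10) = 5 dB; output overshoot = GR / (R − 1) = 5 / 1 = 5 dB.
Threshold = output − output overshoot = -10 − 5 = -15 dBu.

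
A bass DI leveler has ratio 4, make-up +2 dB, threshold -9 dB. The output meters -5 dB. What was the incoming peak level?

Remove make-up: -5 − 2 = -7 dB.
Post-compression overshoot = -7 − (-9) = 2 dB.
Before 4:1 compression the overshoot was 2 × 4 = 8 dB, so input = -9 + 8 = -1 dB.

-1 dB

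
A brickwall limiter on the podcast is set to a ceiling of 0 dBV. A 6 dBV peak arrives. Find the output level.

0 dBV

The limiter clamps the peak to its 0 dBV ceiling.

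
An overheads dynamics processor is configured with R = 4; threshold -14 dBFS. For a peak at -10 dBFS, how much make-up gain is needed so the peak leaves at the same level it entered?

3 dB

The peak compresses to -14 + 4/4 = -13 dBFS.
To reach -10 dBFS requires -10 − (-13) = 3 dB of make-up.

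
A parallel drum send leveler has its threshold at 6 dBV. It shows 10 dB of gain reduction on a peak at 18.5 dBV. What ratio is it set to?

5:1

Input overshoot = 18.5 − 6 = 12.5 dB.
Output overshoot = 12.5 − 10 = 2.5 dB.
Ratio = input overshoot / output overshoot = 12.5 / 2.5 = 5.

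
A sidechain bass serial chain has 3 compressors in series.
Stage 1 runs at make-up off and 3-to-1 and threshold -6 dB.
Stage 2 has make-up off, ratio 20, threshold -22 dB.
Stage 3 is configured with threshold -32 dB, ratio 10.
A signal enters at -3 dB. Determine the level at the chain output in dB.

-30.915 dB

Stage 1: overshoot 3 dB → 3/3 = 1 dB → -5 dB.
Stage 2: -5 dB is 17 dB over -22 dB; at 20:1 that becomes 0.85 dB over, giving -21.15 dB.
Stage 3: -21.15 dB is 10.85 dB over -32 dB; at 10:1 that becomes 1.085 dB over, giving -30.915 dB.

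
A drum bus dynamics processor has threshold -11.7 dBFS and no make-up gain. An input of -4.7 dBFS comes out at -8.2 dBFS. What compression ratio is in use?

2:1

Input overshoot = -4.7 − (-11.7) = 7 dB; output overshoot = -8.2 − (-11.7) = 3.5 dB.
Ratio = 7 / 3.5 = 2.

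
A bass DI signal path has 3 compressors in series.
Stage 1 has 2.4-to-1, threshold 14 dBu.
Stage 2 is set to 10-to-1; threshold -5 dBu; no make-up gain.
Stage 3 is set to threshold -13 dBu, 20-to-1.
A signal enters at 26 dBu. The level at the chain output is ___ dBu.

Stage 1: overshoot 12 dB → 12/2.4 = 5 dB → 19 dBu.
Stage 2: overshoot 24 dB → 24/10 = 2.4 dB → -2.6 dBu.
Stage 3: -2.6 dBu is 10.4 dB over -13 dBu; at 20:1 that becomes 0.52 dB over, giving -12.48 dBu.

-12.48 dBu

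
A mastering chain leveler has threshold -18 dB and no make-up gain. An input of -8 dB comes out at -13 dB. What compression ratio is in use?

Input overshoot = -8 − (-18) = 10 dB; output overshoot = -13 − (-18) = 5 dB.
Ratio = 10 / 5 = 2.

2:1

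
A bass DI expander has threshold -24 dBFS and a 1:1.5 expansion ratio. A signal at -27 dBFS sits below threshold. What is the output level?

The input is 3 dB below the -24 dBFS threshold.
A 1:1.5 expander multiplies undershoot by 1.5: 3 × 1.5 = 4.5 dB below threshold.
Output = -24 − 4.5 = -28.5 dBFS.

-28.5 dBFS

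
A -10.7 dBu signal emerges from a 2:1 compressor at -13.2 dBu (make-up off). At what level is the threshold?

Let T be the threshold. Output overshoot = (input overshoot)/R, so -13.2 − T = (-10.7 − T)/2.
2·(-13.2 − T) = -10.7 − T → 1·T = -26.4 − (-10.7) = -15.7.
T = -15.7/1 = -15.7 dBu.

-15.7 dBu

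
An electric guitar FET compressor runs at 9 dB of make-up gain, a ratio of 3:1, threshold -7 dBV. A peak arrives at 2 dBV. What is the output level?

5 dBV

Overshoot: 2 − (-7) = 9 dB.
3:1 compression reduces that to 9/3 = 3 dB over.
Output = -7 + 3 = -4 dBV; make-up adds 9 dB, giving 5 dBV.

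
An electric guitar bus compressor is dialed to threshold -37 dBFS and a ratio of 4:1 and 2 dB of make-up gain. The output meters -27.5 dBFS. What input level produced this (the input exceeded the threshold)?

Remove make-up: -27.5 − 2 = -29.5 dBFS.
That's 7.5 dB above the -37 dBFS threshold.
Undo the ratio: input overshoot = 7.5 × 4 = 30 dB, giving input = -7 dBFS.

-7 dBFS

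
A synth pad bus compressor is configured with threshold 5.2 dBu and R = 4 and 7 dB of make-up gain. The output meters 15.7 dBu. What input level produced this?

Before make-up, the level was 15.7 − 7 = 8.7 dBu.
The compressed level sits 8.7 − 5.2 = 3.5 dB over threshold.
Before 4:1 compression the overshoot was 3.5 × 4 = 14 dB, so input = 5.2 + 14 = 19.2 dBu.

19.2 dBu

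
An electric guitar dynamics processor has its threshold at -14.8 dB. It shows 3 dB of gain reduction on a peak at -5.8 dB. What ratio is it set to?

Input overshoot = -5.8 − (-14.8) = 9 dB.
Output overshoot = 9 − 3 = 6 dB.
Ratio = input overshoot / output overshoot = 9 / 6 = 1.5.

1.5:1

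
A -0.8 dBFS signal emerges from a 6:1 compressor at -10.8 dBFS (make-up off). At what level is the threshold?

-12.8 dBFS

Input is 12 dB above T (since output overshoot × R = input overshoot: (-10.8 − T)·6 = -0.8 − T gives T = -12.8 dBFS).
Check: -12.8 + (-0.8 − (-12.8))/6 = -12.8 + 2 = -10.8 dBFS. ✓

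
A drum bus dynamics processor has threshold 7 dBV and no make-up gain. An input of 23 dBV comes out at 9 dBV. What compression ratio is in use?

8:1

Input overshoot = 23 − 7 = 16 dB; output overshoot = 9 − 7 = 2 dB.
Ratio = 16 / 2 = 8.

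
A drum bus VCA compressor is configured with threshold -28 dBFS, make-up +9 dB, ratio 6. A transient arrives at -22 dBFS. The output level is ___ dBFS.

-18 dBFS

The input is 6 dB above the -28 dBFS threshold.
The 6 dB excess becomes 1 dB after 6:1 reduction.
Output = -28 + 1 = -27 dBFS; make-up adds 9 dB, giving -18 dBFS.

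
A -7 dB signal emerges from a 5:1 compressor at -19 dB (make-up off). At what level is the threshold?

-22 dB

Let T be the threshold. Output overshoot = (input overshoot)/R, so -19 − T = (-7 − T)/5.
5·(-19 − T) = -7 − T → 4·T = -95 − (-7) = -88.
T = -88/4 = -22 dB.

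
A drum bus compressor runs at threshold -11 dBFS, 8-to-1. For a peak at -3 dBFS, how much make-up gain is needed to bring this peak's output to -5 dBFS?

5 dB

Without make-up, output = threshold + overshoot/8 = -11 + 1 = -10 dBFS.
Gap to target: 5 dB.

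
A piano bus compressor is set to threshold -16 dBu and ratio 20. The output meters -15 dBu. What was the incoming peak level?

4 dBu

Post-compression overshoot = -15 − (-16) = 1 dB.
Undo the ratio: input overshoot = 1 × 20 = 20 dB, giving input = 4 dBu.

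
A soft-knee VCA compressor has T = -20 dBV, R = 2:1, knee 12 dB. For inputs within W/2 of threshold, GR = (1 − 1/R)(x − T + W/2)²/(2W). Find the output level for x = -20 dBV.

x − T + W/2 = -20 − (-20) + 6 = 6.
GR = (1 − 1/2) × 6² / 24 = 0.5 × 36 / 24 = 0.75 dB.
Output = -20 − 0.75 = -20.75 dBV.

-20.75 dBV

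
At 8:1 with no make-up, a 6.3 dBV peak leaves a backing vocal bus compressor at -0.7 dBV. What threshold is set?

-1.7 dBV

Gain reduction = 6.3 − (-0.7) = 7 dB; output overshoot = GR / (R − 1) = 7 / 7 = 1 dB.
Threshold = output − output overshoot = -0.7 − 1 = -1.7 dBV.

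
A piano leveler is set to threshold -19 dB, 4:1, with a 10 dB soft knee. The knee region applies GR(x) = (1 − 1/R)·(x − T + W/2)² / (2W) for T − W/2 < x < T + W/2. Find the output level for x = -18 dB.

x − T + W/2 = -18 − (-19) + 5 = 6.
GR = (1 − 1/4) × 6² / 20 = 0.75 × 36 / 20 = 1.35 dB.
Output = -18 − 1.35 = -19.35 dB.

-19.35 dB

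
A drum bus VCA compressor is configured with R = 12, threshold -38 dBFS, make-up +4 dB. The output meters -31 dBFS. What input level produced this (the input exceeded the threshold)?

Stripping the +4 dB make-up gives -35 dBFS at the gain stage.
That's 3 dB above the -38 dBFS threshold.
Input overshoot = R × output overshoot = 36 dB → input = -38 + 36 = -2 dBFS.

-2 dBFS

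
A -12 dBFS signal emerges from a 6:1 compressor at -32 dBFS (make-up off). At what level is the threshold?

Let T be the threshold. Output overshoot = (input overshoot)/R, so -32 − T = (-12 − T)/6.
6·(-32 − T) = -12 − T → 5·T = -192 − (-12) = -180.
T = -180/5 = -36 dBFS.

-36 dBFS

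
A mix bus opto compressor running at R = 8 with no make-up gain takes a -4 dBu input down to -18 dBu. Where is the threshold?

Gain reduction = -4 − (-18) = 14 dB; output overshoot = GR / (R − 1) = 14 / 7 = 2 dB.
Threshold = output − output overshoot = -18 − 2 = -20 dBu.

-20 dBu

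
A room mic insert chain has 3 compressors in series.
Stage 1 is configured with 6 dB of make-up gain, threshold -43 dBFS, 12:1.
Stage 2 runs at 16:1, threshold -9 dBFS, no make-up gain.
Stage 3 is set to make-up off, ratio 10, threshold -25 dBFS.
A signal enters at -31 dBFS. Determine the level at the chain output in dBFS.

Stage 1: 12 dB above -43 dBFS, reduced 12:1 to 1 dB above → -42 dBFS; +6 dB make-up → -36 dBFS.
Stage 2: -36 dBFS is at or below the -9 dBFS threshold — no compression; output -36 dBFS.
Stage 3: -36 dBFS ≤ -25 dBFS, so stage 3 doesn't engage; output -36 dBFS.

-36 dBFS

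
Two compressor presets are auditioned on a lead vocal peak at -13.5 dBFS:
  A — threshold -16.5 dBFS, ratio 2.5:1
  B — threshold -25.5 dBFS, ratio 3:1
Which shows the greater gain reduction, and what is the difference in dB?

A: 3 dB over, compressed to 1.2 dB over, so 1.8 dB of GR.
B: 12 dB over, compressed to 4 dB over, so 8 dB of GR.
Difference: 6.2 dB in favour of B.

B, by 6.2 dB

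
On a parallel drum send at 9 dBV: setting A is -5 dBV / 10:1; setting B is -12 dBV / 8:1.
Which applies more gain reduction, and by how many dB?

B, by 5.775 dB

A: GR = 14 − 14/10 = 12.6 dB.
B: GR = 21 − 21/8 = 18.375 dB.
Difference: 5.775 dB in favour of B.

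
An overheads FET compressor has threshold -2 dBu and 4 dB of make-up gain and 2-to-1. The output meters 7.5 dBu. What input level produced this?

9 dBu

Before make-up, the level was 7.5 − 4 = 3.5 dBu.
The compressed level sits 3.5 − (-2) = 5.5 dB over threshold.
Before 2:1 compression the overshoot was 5.5 × 2 = 11 dB, so input = -2 + 11 = 9 dBu.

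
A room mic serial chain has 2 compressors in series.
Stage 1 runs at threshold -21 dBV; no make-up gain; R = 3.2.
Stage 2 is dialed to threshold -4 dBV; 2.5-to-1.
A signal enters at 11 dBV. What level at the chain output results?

Stage 1: overshoot 32 dB → 32/3.2 = 10 dB → -11 dBV.
Stage 2: -11 dBV ≤ -4 dBV, so stage 2 doesn't engage; output -11 dBV.

-11 dBV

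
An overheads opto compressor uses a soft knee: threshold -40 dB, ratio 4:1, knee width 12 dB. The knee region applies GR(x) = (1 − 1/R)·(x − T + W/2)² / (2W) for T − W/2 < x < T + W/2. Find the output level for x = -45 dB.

-45.03125 dB

x − T + W/2 = -45 − (-40) + 6 = 1.
GR = (1 − 1/4) × 1² / 24 = 0.75 × 1 / 24 = 0.03125 dB.
Output = -45 − 0.03125 = -45.03125 dB.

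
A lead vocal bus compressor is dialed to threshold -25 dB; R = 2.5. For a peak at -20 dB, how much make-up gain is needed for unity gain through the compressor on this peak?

The peak compresses to -25 + 5/2.5 = -23 dB.
To reach -20 dB requires -20 − (-23) = 3 dB of make-up.

3 dB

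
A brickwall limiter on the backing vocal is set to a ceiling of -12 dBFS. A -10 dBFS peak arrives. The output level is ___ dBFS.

-12 dBFS

The limiter clamps the peak to its -12 dBFS ceiling.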